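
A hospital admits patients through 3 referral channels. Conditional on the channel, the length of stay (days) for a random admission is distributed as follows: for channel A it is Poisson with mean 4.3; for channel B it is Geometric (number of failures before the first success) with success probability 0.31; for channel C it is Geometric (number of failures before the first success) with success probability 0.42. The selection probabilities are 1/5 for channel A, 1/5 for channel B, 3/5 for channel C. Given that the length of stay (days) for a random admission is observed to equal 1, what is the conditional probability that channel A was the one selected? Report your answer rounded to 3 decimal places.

Likelihoods P(X=1 | ·): A: 0.0583448; B: 0.2139; C: 0.2436.
Posterior ∝ prior × likelihood. Numerator for A: 0.2·0.0583448 = 0.011669.
Normalizing constant: 0.2·0.0583448 + 0.2·0.2139 + 0.6·0.2436 = 0.200609.
P(A | observation) = 0.011669 / 0.200609 = 0.0581677.

0.058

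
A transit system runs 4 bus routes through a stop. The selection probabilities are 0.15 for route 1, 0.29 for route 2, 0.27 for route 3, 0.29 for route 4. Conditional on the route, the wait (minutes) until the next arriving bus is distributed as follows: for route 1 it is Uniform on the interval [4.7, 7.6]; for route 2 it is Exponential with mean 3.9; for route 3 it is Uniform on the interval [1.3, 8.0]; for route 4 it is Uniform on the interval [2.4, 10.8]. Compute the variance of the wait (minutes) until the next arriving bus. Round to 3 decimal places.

Per component, 1: μ=6.15, E[X²]=38.5233; 2: μ=3.9, E[X²]=30.42; 3: μ=4.65, E[X²]=25.3633; 4: μ=6.6, E[X²]=49.44.
E[X] = 0.15·6.15 + 0.29·3.9 + 0.27·4.65 + 0.29·6.6 = 5.223.
E[X²] = 0.15·38.5233 + 0.29·30.42 + 0.27·25.3633 + 0.29·49.44 = 35.786.
Var(X) = E[X²] − (E[X])² = 35.786 − 27.2797 = 8.50627.

8.506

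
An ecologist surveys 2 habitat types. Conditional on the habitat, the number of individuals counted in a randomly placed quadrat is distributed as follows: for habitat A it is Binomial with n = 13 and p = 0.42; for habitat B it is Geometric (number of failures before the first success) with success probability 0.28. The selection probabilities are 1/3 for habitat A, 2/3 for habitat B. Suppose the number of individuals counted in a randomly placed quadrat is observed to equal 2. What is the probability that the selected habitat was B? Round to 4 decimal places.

0.8941

Likelihoods P(X=2 | ·): A: 0.0343796; B: 0.145152.
Posterior ∝ prior × likelihood. Numerator for B: 0.666667·0.145152 = 0.096768.
Normalizing constant: 0.333333·0.0343796 + 0.666667·0.145152 = 0.108228.
P(B | observation) = 0.096768 / 0.108228 = 0.894113.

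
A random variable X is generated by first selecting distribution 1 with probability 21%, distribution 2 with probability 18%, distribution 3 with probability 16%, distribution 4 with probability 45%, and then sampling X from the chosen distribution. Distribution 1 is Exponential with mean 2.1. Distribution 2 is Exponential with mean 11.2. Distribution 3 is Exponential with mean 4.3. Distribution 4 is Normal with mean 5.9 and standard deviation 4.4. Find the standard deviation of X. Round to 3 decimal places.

Per component, 1: μ=2.1, E[X²]=8.82; 2: μ=11.2, E[X²]=250.88; 3: μ=4.3, E[X²]=36.98; 4: μ=5.9, E[X²]=54.17.
E[X] = 0.21·2.1 + 0.18·11.2 + 0.16·4.3 + 0.45·5.9 = 5.8.
E[X²] = 0.21·8.82 + 0.18·250.88 + 0.16·36.98 + 0.45·54.17 = 77.3039.
Var(X) = E[X²] − (E[X])² = 77.3039 − 33.64 = 43.6639.
SD(X) = √43.6639 = 6.60787.

6.608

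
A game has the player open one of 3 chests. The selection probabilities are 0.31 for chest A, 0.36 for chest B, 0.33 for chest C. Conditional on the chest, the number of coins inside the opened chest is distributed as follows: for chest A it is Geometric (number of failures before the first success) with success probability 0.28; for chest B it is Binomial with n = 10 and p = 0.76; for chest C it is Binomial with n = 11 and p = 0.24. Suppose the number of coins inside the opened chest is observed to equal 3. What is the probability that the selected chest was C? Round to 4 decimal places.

0.7158

Likelihoods P(X=3 | ·): A: 0.104509; B: 0.00241602; C: 0.253879.
Posterior ∝ prior × likelihood. Numerator for C: 0.33·0.253879 = 0.08378.
Normalizing constant: 0.31·0.104509 + 0.36·0.00241602 + 0.33·0.253879 = 0.117048.
P(C | observation) = 0.08378 / 0.117048 = 0.715777.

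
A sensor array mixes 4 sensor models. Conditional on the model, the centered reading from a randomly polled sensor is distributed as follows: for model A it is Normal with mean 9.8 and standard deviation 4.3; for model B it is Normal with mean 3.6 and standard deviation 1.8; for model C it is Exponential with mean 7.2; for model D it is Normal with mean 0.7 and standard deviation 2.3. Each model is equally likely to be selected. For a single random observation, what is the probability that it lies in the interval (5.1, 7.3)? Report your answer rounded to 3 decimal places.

0.120

Conditional on each model, P(5.1 < X < 7.3): A: 0.143295; B: 0.182416; C: 0.129659; D: 0.0258161.
By total probability, P(5.1 < X < 7.3) = 0.25·0.143295 + 0.25·0.182416 + 0.25·0.129659 + 0.25·0.0258161 = 0.120296.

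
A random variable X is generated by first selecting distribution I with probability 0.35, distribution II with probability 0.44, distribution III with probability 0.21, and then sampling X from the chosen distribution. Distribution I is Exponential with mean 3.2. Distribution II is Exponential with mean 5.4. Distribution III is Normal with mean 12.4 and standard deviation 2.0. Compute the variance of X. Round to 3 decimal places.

28.748

Per component, I: μ=3.2, E[X²]=20.48; II: μ=5.4, E[X²]=58.32; III: μ=12.4, E[X²]=157.76.
E[X] = 0.35·3.2 + 0.44·5.4 + 0.21·12.4 = 6.1.
E[X²] = 0.35·20.48 + 0.44·58.32 + 0.21·157.76 = 65.9584.
Var(X) = E[X²] − (E[X])² = 65.9584 − 37.21 = 28.7484.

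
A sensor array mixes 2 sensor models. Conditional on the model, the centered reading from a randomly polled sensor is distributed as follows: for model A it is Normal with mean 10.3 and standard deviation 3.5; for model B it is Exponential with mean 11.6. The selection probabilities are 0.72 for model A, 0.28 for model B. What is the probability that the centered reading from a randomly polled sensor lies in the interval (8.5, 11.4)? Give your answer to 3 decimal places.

0.260

Conditional on each model, P(8.5 < X < 11.4): A: 0.319822; B: 0.106304.
By total probability, P(8.5 < X < 11.4) = 0.72·0.319822 + 0.28·0.106304 = 0.260037.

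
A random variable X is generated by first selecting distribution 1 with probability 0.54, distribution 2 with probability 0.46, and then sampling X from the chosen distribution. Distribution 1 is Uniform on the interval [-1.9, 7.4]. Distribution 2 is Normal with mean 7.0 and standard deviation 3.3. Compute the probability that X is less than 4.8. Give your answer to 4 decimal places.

Conditional on each component, P(X < 4.8): 1: 0.72043; 2: 0.252493.
By total probability, P(X < 4.8) = 0.54·0.72043 + 0.46·0.252493 = 0.505179.

0.5052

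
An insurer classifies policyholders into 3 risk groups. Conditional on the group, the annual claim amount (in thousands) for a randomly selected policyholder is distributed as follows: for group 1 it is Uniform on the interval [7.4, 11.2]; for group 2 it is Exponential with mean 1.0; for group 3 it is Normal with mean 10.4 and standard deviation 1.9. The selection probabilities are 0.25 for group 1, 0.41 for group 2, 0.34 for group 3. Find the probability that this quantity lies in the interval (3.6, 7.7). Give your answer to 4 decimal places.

0.0571

Conditional on each group, P(3.6 < X < 7.7): 1: 0.0789474; 2: 0.0268709; 3: 0.0774782.
By total probability, P(3.6 < X < 7.7) = 0.25·0.0789474 + 0.41·0.0268709 + 0.34·0.0774782 = 0.0570965.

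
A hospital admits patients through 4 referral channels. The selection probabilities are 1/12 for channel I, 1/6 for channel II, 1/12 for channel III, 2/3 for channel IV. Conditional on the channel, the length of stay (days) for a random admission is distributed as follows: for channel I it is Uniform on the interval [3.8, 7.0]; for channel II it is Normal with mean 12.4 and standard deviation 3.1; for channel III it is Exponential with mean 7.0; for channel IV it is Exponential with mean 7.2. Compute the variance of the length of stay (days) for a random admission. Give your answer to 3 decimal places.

44.606

Per component, I: μ=5.4, E[X²]=30.0133; II: μ=12.4, E[X²]=163.37; III: μ=7, E[X²]=98; IV: μ=7.2, E[X²]=103.68.
E[X] = 0.0833333·5.4 + 0.166667·12.4 + 0.0833333·7 + 0.666667·7.2 = 7.9.
E[X²] = 0.0833333·30.0133 + 0.166667·163.37 + 0.0833333·98 + 0.666667·103.68 = 107.016.
Var(X) = E[X²] − (E[X])² = 107.016 − 62.41 = 44.6061.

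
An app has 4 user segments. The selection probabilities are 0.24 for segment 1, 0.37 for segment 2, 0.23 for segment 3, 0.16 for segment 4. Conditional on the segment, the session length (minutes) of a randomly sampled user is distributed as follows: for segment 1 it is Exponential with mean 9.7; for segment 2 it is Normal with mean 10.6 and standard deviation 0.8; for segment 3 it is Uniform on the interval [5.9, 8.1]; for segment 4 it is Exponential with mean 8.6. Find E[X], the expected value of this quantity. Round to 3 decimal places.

Component means — 1: 9.7; 2: 10.6; 3: 7; 4: 8.6.
E[X] = 0.24·9.7 + 0.37·10.6 + 0.23·7 + 0.16·8.6 = 9.236.

9.236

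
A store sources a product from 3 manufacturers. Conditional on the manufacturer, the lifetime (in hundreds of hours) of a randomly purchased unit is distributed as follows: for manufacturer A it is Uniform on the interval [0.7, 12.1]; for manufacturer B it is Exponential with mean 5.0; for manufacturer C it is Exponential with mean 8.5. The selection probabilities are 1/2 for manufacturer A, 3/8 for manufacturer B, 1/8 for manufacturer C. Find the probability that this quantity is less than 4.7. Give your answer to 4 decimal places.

Conditional on each manufacturer, P(X < 4.7): A: 0.350877; B: 0.609372; C: 0.424745.
By total probability, P(X < 4.7) = 0.5·0.350877 + 0.375·0.609372 + 0.125·0.424745 = 0.457046.

0.4570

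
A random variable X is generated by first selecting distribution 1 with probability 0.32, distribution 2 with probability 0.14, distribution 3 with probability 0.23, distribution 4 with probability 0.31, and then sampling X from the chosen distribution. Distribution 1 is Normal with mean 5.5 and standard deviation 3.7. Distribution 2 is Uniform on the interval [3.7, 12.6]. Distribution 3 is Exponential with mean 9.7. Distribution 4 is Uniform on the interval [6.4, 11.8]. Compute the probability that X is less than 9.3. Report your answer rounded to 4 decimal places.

0.6677

Conditional on each component, P(X < 9.3): 1: 0.847796; 2: 0.629213; 3: 0.616633; 4: 0.537037.
By total probability, P(X < 9.3) = 0.32·0.847796 + 0.14·0.629213 + 0.23·0.616633 + 0.31·0.537037 = 0.667692.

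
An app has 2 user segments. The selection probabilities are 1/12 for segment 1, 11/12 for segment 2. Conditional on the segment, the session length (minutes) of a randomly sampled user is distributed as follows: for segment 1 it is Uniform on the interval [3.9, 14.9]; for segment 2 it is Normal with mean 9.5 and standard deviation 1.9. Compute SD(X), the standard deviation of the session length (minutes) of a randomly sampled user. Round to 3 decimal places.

Per component, 1: μ=9.4, E[X²]=98.4433; 2: μ=9.5, E[X²]=93.86.
E[X] = 0.0833333·9.4 + 0.916667·9.5 = 9.49167.
E[X²] = 0.0833333·98.4433 + 0.916667·93.86 = 94.2419.
Var(X) = E[X²] − (E[X])² = 94.2419 − 90.0917 = 4.15021.
SD(X) = √4.15021 = 2.03721.

2.037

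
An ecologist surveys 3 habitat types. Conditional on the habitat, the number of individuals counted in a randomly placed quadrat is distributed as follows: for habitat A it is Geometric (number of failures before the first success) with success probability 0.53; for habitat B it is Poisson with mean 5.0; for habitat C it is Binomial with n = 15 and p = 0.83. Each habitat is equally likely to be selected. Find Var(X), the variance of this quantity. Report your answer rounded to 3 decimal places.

25.833

Per component, A: μ=0.886792, E[X²]=2.45959; B: μ=5, E[X²]=30; C: μ=12.45, E[X²]=157.119.
E[X] = 0.333333·0.886792 + 0.333333·5 + 0.333333·12.45 = 6.11226.
E[X²] = 0.333333·2.45959 + 0.333333·30 + 0.333333·157.119 = 63.1929.
Var(X) = E[X²] − (E[X])² = 63.1929 − 37.3598 = 25.8331.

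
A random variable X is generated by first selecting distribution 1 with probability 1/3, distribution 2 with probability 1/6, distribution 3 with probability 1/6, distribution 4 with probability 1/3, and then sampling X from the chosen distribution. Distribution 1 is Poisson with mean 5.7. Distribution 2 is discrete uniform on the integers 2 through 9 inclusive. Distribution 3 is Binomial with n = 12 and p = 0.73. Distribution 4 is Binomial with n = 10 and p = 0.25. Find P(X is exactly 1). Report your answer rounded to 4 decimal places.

0.0689

Conditional on each component, P(X = 1): 1: 0.019072; 2: 0; 3: 4.86974e-06; 4: 0.187712.
By total probability, P(X = 1) = 0.333333·0.019072 + 0.166667·0 + 0.166667·4.86974e-06 + 0.333333·0.187712 = 0.0689287.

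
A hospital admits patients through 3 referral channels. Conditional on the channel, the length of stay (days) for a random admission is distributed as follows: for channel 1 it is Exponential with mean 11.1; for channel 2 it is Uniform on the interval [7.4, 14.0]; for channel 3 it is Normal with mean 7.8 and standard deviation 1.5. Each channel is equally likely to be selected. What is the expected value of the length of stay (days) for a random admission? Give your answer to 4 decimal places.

9.8667

Component means — 1: 11.1; 2: 10.7; 3: 7.8.
E[X] = 0.333333·11.1 + 0.333333·10.7 + 0.333333·7.8 = 9.86667.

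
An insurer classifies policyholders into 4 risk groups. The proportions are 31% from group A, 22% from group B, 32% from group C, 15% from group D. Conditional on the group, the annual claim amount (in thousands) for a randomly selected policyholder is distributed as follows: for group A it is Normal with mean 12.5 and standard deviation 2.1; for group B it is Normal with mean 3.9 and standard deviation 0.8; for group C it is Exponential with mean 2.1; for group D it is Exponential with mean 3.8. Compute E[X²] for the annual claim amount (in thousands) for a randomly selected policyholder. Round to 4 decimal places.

For each component E[X²] = Var + (mean)², giving A: 160.66; B: 15.85; C: 8.82; D: 28.88.
Overall E[X²] = 0.31·160.66 + 0.22·15.85 + 0.32·8.82 + 0.15·28.88 = 60.446.

60.4460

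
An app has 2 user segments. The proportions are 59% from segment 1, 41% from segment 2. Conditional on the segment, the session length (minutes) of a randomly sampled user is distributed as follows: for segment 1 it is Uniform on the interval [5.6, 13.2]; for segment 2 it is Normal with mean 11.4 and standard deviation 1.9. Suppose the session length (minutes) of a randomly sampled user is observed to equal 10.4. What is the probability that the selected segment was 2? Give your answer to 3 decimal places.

0.491

Likelihoods f(10.4 | ·): 1: 0.131579; 2: 0.182812.
Posterior ∝ prior × likelihood. Numerator for 2: 0.41·0.182812 = 0.074953.
Normalizing constant: 0.59·0.131579 + 0.41·0.182812 = 0.152585.
P(2 | observation) = 0.074953 / 0.152585 = 0.491222.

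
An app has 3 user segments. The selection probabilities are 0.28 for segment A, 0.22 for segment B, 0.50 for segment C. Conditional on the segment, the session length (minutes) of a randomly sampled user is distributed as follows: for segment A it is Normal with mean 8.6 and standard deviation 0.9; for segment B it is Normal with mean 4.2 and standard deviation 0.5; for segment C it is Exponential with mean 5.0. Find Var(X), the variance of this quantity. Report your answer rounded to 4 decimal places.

15.8592

Per component, A: μ=8.6, E[X²]=74.77; B: μ=4.2, E[X²]=17.89; C: μ=5, E[X²]=50.
E[X] = 0.28·8.6 + 0.22·4.2 + 0.5·5 = 5.832.
E[X²] = 0.28·74.77 + 0.22·17.89 + 0.5·50 = 49.8714.
Var(X) = E[X²] − (E[X])² = 49.8714 − 34.0122 = 15.8592.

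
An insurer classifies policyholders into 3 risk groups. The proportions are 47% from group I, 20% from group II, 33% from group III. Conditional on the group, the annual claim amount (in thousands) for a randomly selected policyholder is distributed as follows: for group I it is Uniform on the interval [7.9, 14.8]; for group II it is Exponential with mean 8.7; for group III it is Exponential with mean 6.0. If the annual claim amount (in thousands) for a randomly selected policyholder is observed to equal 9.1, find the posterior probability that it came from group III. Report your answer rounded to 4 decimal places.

Likelihoods f(9.1 | ·): I: 0.144928; II: 0.0403849; III: 0.0365737.
Posterior ∝ prior × likelihood. Numerator for III: 0.33·0.0365737 = 0.0120693.
Normalizing constant: 0.47·0.144928 + 0.2·0.0403849 + 0.33·0.0365737 = 0.0882622.
P(III | observation) = 0.0120693 / 0.0882622 = 0.136744.

0.1367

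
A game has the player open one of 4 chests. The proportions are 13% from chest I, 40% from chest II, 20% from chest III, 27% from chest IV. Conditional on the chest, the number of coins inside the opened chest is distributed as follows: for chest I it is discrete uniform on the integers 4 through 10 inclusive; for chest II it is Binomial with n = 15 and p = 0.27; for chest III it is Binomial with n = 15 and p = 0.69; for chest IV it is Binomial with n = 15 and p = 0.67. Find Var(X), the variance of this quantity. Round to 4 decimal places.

Per component, I: μ=7, E[X²]=53; II: μ=4.05, E[X²]=19.359; III: μ=10.35, E[X²]=110.331; IV: μ=10.05, E[X²]=104.319.
E[X] = 0.13·7 + 0.4·4.05 + 0.2·10.35 + 0.27·10.05 = 7.3135.
E[X²] = 0.13·53 + 0.4·19.359 + 0.2·110.331 + 0.27·104.319 = 64.8659.
Var(X) = E[X²] − (E[X])² = 64.8659 − 53.4873 = 11.3786.

11.3786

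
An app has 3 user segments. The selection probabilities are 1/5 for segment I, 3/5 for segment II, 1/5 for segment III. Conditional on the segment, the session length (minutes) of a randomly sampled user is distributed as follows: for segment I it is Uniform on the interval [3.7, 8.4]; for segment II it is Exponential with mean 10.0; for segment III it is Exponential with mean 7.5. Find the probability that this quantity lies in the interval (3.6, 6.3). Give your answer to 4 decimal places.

0.2471

Conditional on each segment, P(3.6 < X < 6.3): I: 0.553191; II: 0.165085; III: 0.187073.
By total probability, P(3.6 < X < 6.3) = 0.2·0.553191 + 0.6·0.165085 + 0.2·0.187073 = 0.247104.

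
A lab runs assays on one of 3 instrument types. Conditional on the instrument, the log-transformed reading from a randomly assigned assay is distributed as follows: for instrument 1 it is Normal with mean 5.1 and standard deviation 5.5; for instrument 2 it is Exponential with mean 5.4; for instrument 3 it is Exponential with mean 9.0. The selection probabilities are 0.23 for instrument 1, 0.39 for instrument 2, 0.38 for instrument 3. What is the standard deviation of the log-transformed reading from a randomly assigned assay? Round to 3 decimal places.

7.237

Per component, 1: μ=5.1, E[X²]=56.26; 2: μ=5.4, E[X²]=58.32; 3: μ=9, E[X²]=162.
E[X] = 0.23·5.1 + 0.39·5.4 + 0.38·9 = 6.699.
E[X²] = 0.23·56.26 + 0.39·58.32 + 0.38·162 = 97.2446.
Var(X) = E[X²] − (E[X])² = 97.2446 − 44.8766 = 52.368.
SD(X) = √52.368 = 7.23657.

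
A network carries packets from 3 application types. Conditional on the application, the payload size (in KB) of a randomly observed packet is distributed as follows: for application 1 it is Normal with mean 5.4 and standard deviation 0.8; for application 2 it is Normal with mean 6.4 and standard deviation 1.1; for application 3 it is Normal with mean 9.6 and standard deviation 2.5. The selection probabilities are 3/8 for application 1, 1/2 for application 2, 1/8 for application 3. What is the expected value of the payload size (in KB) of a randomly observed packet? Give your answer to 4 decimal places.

Component means — 1: 5.4; 2: 6.4; 3: 9.6.
E[X] = 0.375·5.4 + 0.5·6.4 + 0.125·9.6 = 6.425.

6.4250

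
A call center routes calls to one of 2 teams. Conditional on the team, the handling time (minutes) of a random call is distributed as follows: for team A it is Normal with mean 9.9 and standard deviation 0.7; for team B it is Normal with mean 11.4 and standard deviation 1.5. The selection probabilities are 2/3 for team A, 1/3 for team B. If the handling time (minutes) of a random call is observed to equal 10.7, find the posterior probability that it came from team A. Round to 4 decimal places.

0.7132

Likelihoods f(10.7 | ·): A: 0.296614; B: 0.238522.
Posterior ∝ prior × likelihood. Numerator for A: 0.666667·0.296614 = 0.197742.
Normalizing constant: 0.666667·0.296614 + 0.333333·0.238522 = 0.27725.
P(A | observation) = 0.197742 / 0.27725 = 0.713228.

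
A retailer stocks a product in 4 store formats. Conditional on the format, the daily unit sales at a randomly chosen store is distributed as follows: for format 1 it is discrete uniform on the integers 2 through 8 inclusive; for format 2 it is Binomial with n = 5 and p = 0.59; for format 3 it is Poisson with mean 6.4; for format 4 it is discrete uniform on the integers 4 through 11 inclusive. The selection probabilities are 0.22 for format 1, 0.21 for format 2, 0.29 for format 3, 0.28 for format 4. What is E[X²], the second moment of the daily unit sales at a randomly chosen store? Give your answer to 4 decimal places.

39.4159

For each component E[X²] = Var + (mean)², giving 1: 29; 2: 9.912; 3: 47.36; 4: 61.5.
Overall E[X²] = 0.22·29 + 0.21·9.912 + 0.29·47.36 + 0.28·61.5 = 39.4159.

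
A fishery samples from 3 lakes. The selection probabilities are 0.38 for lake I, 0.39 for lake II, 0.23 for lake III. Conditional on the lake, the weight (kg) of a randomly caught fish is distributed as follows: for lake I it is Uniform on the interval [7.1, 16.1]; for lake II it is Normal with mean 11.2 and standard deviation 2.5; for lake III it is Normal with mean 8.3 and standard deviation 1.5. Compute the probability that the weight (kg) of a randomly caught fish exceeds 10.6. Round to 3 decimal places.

Conditional on each lake, P(X > 10.6): I: 0.611111; II: 0.594835; III: 0.0625969.
By total probability, P(X > 10.6) = 0.38·0.611111 + 0.39·0.594835 + 0.23·0.0625969 = 0.478605.

0.479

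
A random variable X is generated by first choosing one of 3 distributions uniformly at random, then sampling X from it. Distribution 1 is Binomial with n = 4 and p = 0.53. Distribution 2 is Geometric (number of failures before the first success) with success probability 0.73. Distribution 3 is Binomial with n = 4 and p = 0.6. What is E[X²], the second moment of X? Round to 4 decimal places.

4.2848

For each component E[X²] = Var + (mean)², giving 1: 5.4908; 2: 0.64346; 3: 6.72.
Overall E[X²] = 0.333333·5.4908 + 0.333333·0.64346 + 0.333333·6.72 = 4.28475.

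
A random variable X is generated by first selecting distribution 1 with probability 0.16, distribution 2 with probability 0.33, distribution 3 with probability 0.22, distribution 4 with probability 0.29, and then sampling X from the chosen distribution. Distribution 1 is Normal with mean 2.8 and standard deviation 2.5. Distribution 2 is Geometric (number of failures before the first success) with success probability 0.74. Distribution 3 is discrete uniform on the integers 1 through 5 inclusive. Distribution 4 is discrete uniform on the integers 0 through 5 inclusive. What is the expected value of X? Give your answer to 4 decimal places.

Component means — 1: 2.8; 2: 0.351351; 3: 3; 4: 2.5.
E[X] = 0.16·2.8 + 0.33·0.351351 + 0.22·3 + 0.29·2.5 = 1.94895.

1.9489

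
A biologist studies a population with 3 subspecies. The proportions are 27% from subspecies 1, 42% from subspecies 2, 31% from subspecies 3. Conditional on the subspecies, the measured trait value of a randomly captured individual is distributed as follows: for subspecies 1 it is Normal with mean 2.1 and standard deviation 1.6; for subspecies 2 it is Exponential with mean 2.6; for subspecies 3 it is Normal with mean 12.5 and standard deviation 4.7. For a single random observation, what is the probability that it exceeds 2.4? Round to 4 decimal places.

Conditional on each subspecies, P(X > 2.4): 1: 0.425634; 2: 0.397295; 3: 0.98418.
By total probability, P(X > 2.4) = 0.27·0.425634 + 0.42·0.397295 + 0.31·0.98418 = 0.586881.

0.5869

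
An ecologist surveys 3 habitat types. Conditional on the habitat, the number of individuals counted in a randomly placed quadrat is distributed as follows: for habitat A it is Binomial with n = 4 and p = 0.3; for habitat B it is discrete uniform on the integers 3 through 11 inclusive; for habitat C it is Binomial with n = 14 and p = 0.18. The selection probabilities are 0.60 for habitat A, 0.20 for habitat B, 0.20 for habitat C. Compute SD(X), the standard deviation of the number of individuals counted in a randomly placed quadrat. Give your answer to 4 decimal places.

Per component, A: μ=1.2, E[X²]=2.28; B: μ=7, E[X²]=55.6667; C: μ=2.52, E[X²]=8.4168.
E[X] = 0.6·1.2 + 0.2·7 + 0.2·2.52 = 2.624.
E[X²] = 0.6·2.28 + 0.2·55.6667 + 0.2·8.4168 = 14.1847.
Var(X) = E[X²] − (E[X])² = 14.1847 − 6.88538 = 7.29932.
SD(X) = √7.29932 = 2.70172.

2.7017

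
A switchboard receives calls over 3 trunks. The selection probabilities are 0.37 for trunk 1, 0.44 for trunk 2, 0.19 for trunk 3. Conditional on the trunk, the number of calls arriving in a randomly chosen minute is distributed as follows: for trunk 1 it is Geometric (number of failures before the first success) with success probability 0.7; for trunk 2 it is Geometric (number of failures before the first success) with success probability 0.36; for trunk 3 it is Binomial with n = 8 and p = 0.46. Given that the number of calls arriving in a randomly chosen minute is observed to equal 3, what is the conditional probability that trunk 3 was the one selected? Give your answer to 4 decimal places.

0.4950

Likelihoods P(X=3 | ·): 1: 0.0189; 2: 0.0943718; 3: 0.250282.
Posterior ∝ prior × likelihood. Numerator for 3: 0.19·0.250282 = 0.0475537.
Normalizing constant: 0.37·0.0189 + 0.44·0.0943718 + 0.19·0.250282 = 0.0960703.
P(3 | observation) = 0.0475537 / 0.0960703 = 0.494988.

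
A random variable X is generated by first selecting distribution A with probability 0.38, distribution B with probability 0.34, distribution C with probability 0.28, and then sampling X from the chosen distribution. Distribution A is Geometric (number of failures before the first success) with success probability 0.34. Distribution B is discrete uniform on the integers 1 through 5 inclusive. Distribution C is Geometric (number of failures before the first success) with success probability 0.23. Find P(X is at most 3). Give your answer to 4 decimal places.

Conditional on each component, P(X ≤ 3): A: 0.810253; B: 0.6; C: 0.64847.
By total probability, P(X ≤ 3) = 0.38·0.810253 + 0.34·0.6 + 0.28·0.64847 = 0.693467.

0.6935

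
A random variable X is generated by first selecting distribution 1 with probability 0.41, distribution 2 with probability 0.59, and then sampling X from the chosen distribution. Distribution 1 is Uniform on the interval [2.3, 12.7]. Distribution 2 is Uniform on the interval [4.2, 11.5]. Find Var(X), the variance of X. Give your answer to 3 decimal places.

6.345

Per component, 1: μ=7.5, E[X²]=65.2633; 2: μ=7.85, E[X²]=66.0633.
E[X] = 0.41·7.5 + 0.59·7.85 = 7.7065.
E[X²] = 0.41·65.2633 + 0.59·66.0633 = 65.7353.
Var(X) = E[X²] − (E[X])² = 65.7353 − 59.3901 = 6.34519.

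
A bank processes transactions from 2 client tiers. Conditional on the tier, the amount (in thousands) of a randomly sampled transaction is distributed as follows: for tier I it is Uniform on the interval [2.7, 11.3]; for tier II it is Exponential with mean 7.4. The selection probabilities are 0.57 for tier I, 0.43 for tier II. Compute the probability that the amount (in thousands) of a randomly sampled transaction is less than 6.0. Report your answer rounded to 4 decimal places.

0.4576

Conditional on each tier, P(X < 6.0): I: 0.383721; II: 0.555502.
By total probability, P(X < 6.0) = 0.57·0.383721 + 0.43·0.555502 = 0.457587.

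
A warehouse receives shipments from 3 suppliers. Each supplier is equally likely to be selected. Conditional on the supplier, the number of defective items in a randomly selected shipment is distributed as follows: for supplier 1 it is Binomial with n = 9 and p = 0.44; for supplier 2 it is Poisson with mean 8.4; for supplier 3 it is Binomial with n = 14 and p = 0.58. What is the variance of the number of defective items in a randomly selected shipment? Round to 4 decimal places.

8.7980

Per component, 1: μ=3.96, E[X²]=17.8992; 2: μ=8.4, E[X²]=78.96; 3: μ=8.12, E[X²]=69.3448.
E[X] = 0.333333·3.96 + 0.333333·8.4 + 0.333333·8.12 = 6.82667.
E[X²] = 0.333333·17.8992 + 0.333333·78.96 + 0.333333·69.3448 = 55.4013.
Var(X) = E[X²] − (E[X])² = 55.4013 − 46.6034 = 8.79796.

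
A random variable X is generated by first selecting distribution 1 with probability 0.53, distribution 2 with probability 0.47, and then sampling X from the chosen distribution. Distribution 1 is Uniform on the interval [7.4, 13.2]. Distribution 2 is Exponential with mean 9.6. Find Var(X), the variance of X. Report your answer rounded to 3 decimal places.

44.923

Per component, 1: μ=10.3, E[X²]=108.893; 2: μ=9.6, E[X²]=184.32.
E[X] = 0.53·10.3 + 0.47·9.6 = 9.971.
E[X²] = 0.53·108.893 + 0.47·184.32 = 144.344.
Var(X) = E[X²] − (E[X])² = 144.344 − 99.4208 = 44.923.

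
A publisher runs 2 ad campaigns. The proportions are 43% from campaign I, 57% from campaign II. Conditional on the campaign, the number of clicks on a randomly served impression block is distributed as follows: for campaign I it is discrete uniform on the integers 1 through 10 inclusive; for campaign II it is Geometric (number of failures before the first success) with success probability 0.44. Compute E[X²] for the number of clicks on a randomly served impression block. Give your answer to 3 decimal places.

For each component E[X²] = Var + (mean)², giving I: 38.5; II: 4.5124.
Overall E[X²] = 0.43·38.5 + 0.57·4.5124 = 19.1271.

19.127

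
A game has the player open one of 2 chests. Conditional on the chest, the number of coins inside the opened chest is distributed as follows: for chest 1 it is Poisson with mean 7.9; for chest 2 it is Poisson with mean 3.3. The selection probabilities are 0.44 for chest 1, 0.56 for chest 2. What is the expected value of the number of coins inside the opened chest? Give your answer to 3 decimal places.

5.324

Component means — 1: 7.9; 2: 3.3.
E[X] = 0.44·7.9 + 0.56·3.3 = 5.324.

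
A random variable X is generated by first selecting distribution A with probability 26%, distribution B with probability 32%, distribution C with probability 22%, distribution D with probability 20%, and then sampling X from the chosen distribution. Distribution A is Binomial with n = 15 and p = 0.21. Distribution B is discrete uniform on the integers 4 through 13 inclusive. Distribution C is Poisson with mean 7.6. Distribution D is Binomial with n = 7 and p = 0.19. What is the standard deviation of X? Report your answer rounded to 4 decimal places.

Per component, A: μ=3.15, E[X²]=12.411; B: μ=8.5, E[X²]=80.5; C: μ=7.6, E[X²]=65.36; D: μ=1.33, E[X²]=2.8462.
E[X] = 0.26·3.15 + 0.32·8.5 + 0.22·7.6 + 0.2·1.33 = 5.477.
E[X²] = 0.26·12.411 + 0.32·80.5 + 0.22·65.36 + 0.2·2.8462 = 43.9353.
Var(X) = E[X²] − (E[X])² = 43.9353 − 29.9975 = 13.9378.
SD(X) = √13.9378 = 3.73333.

3.7333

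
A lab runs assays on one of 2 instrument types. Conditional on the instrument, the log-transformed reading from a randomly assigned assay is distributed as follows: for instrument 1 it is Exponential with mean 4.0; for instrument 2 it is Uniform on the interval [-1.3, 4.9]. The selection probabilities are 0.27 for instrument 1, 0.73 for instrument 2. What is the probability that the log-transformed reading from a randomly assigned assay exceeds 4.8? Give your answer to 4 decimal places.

Conditional on each instrument, P(X > 4.8): 1: 0.301194; 2: 0.016129.
By total probability, P(X > 4.8) = 0.27·0.301194 + 0.73·0.016129 = 0.0930966.

0.0931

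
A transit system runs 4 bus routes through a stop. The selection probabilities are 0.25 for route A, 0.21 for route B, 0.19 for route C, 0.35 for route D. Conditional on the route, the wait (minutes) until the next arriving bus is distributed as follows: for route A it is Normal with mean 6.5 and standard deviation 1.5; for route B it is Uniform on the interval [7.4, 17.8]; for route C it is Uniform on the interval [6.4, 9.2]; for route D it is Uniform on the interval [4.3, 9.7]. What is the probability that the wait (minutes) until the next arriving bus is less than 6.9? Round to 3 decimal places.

Conditional on each route, P(X < 6.9): A: 0.605137; B: 0; C: 0.178571; D: 0.481481.
By total probability, P(X < 6.9) = 0.25·0.605137 + 0.21·0 + 0.19·0.178571 + 0.35·0.481481 = 0.353731.

0.354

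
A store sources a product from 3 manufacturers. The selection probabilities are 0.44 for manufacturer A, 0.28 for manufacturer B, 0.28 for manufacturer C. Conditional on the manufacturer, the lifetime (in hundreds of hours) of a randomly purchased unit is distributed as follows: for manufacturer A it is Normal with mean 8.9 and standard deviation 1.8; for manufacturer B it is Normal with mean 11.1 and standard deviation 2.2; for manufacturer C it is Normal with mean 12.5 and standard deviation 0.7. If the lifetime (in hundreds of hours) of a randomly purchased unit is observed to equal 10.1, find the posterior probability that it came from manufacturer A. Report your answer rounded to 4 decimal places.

Likelihoods f(10.1 | ·): A: 0.177471; B: 0.163539; C: 0.0015967.
Posterior ∝ prior × likelihood. Numerator for A: 0.44·0.177471 = 0.0780873.
Normalizing constant: 0.44·0.177471 + 0.28·0.163539 + 0.28·0.0015967 = 0.124325.
P(A | observation) = 0.0780873 / 0.124325 = 0.628088.

0.6281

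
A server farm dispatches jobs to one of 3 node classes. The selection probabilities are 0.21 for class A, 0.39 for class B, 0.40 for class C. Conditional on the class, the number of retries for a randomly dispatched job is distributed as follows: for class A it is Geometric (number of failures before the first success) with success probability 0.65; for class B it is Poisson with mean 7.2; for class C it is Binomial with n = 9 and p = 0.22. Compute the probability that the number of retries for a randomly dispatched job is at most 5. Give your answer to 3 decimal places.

Conditional on each class, P(X ≤ 5): A: 0.998162; B: 0.275897; C: 0.994894.
By total probability, P(X ≤ 5) = 0.21·0.998162 + 0.39·0.275897 + 0.4·0.994894 = 0.715172.

0.715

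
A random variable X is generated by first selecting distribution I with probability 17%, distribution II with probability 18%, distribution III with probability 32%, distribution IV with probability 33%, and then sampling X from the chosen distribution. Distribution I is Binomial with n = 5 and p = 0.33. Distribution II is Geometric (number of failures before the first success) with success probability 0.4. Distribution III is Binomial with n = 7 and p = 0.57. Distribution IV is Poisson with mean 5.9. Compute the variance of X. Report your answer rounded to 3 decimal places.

6.563

Per component, I: μ=1.65, E[X²]=3.828; II: μ=1.5, E[X²]=6; III: μ=3.99, E[X²]=17.6358; IV: μ=5.9, E[X²]=40.71.
E[X] = 0.17·1.65 + 0.18·1.5 + 0.32·3.99 + 0.33·5.9 = 3.7743.
E[X²] = 0.17·3.828 + 0.18·6 + 0.32·17.6358 + 0.33·40.71 = 20.8085.
Var(X) = E[X²] − (E[X])² = 20.8085 − 14.2453 = 6.56318.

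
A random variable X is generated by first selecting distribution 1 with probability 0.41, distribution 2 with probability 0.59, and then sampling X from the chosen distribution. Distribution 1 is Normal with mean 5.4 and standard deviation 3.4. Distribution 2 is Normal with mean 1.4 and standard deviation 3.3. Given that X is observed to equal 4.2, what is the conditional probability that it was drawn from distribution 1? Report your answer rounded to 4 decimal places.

0.4760

Likelihoods f(4.2 | ·): 1: 0.110251; 2: 0.0843463.
Posterior ∝ prior × likelihood. Numerator for 1: 0.41·0.110251 = 0.0452028.
Normalizing constant: 0.41·0.110251 + 0.59·0.0843463 = 0.0949671.
P(1 | observation) = 0.0452028 / 0.0949671 = 0.475984.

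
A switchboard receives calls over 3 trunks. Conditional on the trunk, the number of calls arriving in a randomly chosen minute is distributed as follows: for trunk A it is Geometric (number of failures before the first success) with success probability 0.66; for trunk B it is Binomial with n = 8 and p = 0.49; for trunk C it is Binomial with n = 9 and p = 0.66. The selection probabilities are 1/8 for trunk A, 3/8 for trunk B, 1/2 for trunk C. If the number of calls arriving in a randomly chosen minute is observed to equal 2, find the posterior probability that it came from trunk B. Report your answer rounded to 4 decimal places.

Likelihoods P(X=2 | ·): A: 0.076296; B: 0.118296; C: 0.0082365.
Posterior ∝ prior × likelihood. Numerator for B: 0.375·0.118296 = 0.0443611.
Normalizing constant: 0.125·0.076296 + 0.375·0.118296 + 0.5·0.0082365 = 0.0580164.
P(B | observation) = 0.0443611 / 0.0580164 = 0.764631.

0.7646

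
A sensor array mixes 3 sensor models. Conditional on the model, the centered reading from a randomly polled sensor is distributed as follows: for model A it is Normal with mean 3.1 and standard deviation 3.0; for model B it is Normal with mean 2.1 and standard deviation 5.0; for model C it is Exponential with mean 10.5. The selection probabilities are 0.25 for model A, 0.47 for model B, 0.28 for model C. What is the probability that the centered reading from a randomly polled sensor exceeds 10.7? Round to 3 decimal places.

Conditional on each model, P(X > 10.7): A: 0.00564917; B: 0.0427162; C: 0.360939.
By total probability, P(X > 10.7) = 0.25·0.00564917 + 0.47·0.0427162 + 0.28·0.360939 = 0.122552.

0.123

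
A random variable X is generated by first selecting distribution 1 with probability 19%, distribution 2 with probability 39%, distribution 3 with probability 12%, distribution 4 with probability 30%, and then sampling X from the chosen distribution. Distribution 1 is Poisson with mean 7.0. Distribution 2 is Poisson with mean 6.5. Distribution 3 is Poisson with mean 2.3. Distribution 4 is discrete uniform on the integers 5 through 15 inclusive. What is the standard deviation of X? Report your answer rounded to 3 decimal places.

Per component, 1: μ=7, E[X²]=56; 2: μ=6.5, E[X²]=48.75; 3: μ=2.3, E[X²]=7.59; 4: μ=10, E[X²]=110.
E[X] = 0.19·7 + 0.39·6.5 + 0.12·2.3 + 0.3·10 = 7.141.
E[X²] = 0.19·56 + 0.39·48.75 + 0.12·7.59 + 0.3·110 = 63.5633.
Var(X) = E[X²] − (E[X])² = 63.5633 − 50.9939 = 12.5694.
SD(X) = √12.5694 = 3.54534.

3.545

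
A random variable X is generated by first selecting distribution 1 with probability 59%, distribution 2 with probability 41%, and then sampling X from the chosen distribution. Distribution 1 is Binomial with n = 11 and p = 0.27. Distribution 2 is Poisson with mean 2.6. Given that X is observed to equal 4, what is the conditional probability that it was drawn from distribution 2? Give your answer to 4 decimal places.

0.3365

Likelihoods P(X=4 | ·): 1: 0.193744; 2: 0.141422.
Posterior ∝ prior × likelihood. Numerator for 2: 0.41·0.141422 = 0.057983.
Normalizing constant: 0.59·0.193744 + 0.41·0.141422 = 0.172292.
P(2 | observation) = 0.057983 / 0.172292 = 0.336539.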